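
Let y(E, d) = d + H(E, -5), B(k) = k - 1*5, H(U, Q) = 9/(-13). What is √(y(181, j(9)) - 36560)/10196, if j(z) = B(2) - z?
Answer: I*√6180785/132548 ≈ 0.018756*I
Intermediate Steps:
H(U, Q) = -9/13 (H(U, Q) = 9*(-1/13) = -9/13)
B(k) = -5 + k (B(k) = k - 5 = -5 + k)
j(z) = -3 - z (j(z) = (-5 + 2) - z = -3 - z)
y(E, d) = -9/13 + d (y(E, d) = d - 9/13 = -9/13 + d)
√(y(181, j(9)) - 36560)/10196 = √((-9/13 + (-3 - 1*9)) - 36560)/10196 = √((-9/13 + (-3 - 9)) - 36560)*(1/10196) = √((-9/13 - 12) - 36560)*(1/10196) = √(-165/13 - 36560)*(1/10196) = √(-475445/13)*(1/10196) = (I*√6180785/13)*(1/10196) = I*√6180785/132548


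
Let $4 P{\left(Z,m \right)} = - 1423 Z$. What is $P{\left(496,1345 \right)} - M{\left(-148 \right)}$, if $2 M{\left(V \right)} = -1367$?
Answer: $- \frac{351537}{2} \approx -1.7577 \cdot 10^{5}$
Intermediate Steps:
$P{\left(Z,m \right)} = - \frac{1423 Z}{4}$ ($P{\left(Z,m \right)} = \frac{\left(-1423\right) Z}{4} = - \frac{1423 Z}{4}$)
$M{\left(V \right)} = - \frac{1367}{2}$ ($M{\left(V \right)} = \frac{1}{2} \left(-1367\right) = - \frac{1367}{2}$)
$P{\left(496,1345 \right)} - M{\left(-148 \right)} = \left(- \frac{1423}{4}\right) 496 - - \frac{1367}{2} = -176452 + \frac{1367}{2} = - \frac{351537}{2}$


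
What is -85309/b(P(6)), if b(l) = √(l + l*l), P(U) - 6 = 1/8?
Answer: -97496*√57/57 ≈ -12914.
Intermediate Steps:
P(U) = 49/8 (P(U) = 6 + 1/8 = 6 + ⅛ = 49/8)
b(l) = √(l + l²)
-85309/b(P(6)) = -85309*2*√2/(7*√(1 + 49/8)) = -85309*8*√57/399 = -97496*√57/57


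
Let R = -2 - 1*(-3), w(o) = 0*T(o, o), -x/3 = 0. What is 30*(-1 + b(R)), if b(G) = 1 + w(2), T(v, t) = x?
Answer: 0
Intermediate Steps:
x = 0 (x = -3*0 = 0)
T(v, t) = 0
w(o) = 0 (w(o) = 0*0 = 0)
R = 1 (R = -2 + 3 = 1)
b(G) = 1 (b(G) = 1 + 0 = 1)
30*(-1 + b(R)) = 30*(-1 + 1) = 30*0 = 0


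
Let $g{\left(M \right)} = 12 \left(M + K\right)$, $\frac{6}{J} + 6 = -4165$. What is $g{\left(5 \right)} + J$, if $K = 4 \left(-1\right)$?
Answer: $\frac{50046}{4171} \approx 11.999$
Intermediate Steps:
$J = - \frac{6}{4171}$ ($J = \frac{6}{-6 - 4165} = \frac{6}{-4171} = 6 \left(- \frac{1}{4171}\right) = - \frac{6}{4171} \approx -0.0014385$)
$K = -4$
$g{\left(M \right)} = -48 + 12 M$ ($g{\left(M \right)} = 12 \left(M - 4\right) = 12 \left(-4 + M\right) = -48 + 12 M$)
$g{\left(5 \right)} + J = \left(-48 + 12 \cdot 5\right) - \frac{6}{4171} = \left(-48 + 60\right) - \frac{6}{4171} = 12 - \frac{6}{4171} = \frac{50046}{4171}$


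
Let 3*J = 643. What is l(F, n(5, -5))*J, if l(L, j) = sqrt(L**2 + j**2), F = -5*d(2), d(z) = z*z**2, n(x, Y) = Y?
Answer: 3215*sqrt(65)/3 ≈ 8640.0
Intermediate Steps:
J = 643/3 (J = (1/3)*643 = 643/3 ≈ 214.33)
d(z) = z**3
F = -40 (F = -5*2**3 = -5*8 = -40)
l(F, n(5, -5))*J = sqrt((-40)**2 + (-5)**2)*(643/3) = sqrt(1600 + 25)*(643/3) = sqrt(1625)*(643/3) = (5*sqrt(65))*(643/3) = 3215*sqrt(65)/3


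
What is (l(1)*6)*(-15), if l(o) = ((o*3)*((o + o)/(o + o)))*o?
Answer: -270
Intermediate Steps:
l(o) = 3*o**2 (l(o) = ((3*o)*((2*o)/((2*o))))*o = ((3*o)*((2*o)*(1/(2*o))))*o = ((3*o)*1)*o = (3*o)*o = 3*o**2)
(l(1)*6)*(-15) = ((3*1**2)*6)*(-15) = ((3*1)*6)*(-15) = (3*6)*(-15) = 18*(-15) = -270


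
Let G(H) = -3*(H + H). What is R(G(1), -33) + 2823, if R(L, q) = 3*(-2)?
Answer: 2817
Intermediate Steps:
G(H) = -6*H
R(L, q) = -6
R(G(1), -33) + 2823 = -6 + 2823 = 2817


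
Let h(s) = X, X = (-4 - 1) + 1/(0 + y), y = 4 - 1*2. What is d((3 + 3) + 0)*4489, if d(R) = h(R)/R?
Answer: -13467/4 ≈ -3366.8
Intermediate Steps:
y = 2 (y = 4 - 2 = 2)
X = -9/2 (X = (-4 - 1) + 1/(0 + 2) = -5 + 1/2 = -5 + ½ = -9/2 ≈ -4.5000)
h(s) = -9/2
d(R) = -9/(2*R)
d((3 + 3) + 0)*4489 = -9/(2*((3 + 3) + 0))*4489 = -9/(2*(6 + 0))*4489 = -9/2/6*4489 = -9/2*⅙*4489 = -¾*4489 = -13467/4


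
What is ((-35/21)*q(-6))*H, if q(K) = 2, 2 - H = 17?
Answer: 50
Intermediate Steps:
H = -15 (H = 2 - 1*17 = 2 - 17 = -15)
((-35/21)*q(-6))*H = (-35/21*2)*(-15) = (-35*1/21*2)*(-15) = -5/3*2*(-15) = -10/3*(-15) = 50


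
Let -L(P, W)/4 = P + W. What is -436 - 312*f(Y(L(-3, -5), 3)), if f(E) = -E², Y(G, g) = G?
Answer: 319052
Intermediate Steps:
L(P, W) = -4*P - 4*W (L(P, W) = -4*(P + W) = -4*P - 4*W)
-436 - 312*f(Y(L(-3, -5), 3)) = -436 - (-312)*(-4*(-3) - 4*(-5))² = -436 - (-312)*(12 + 20)² = -436 - (-312)*32² = -436 - (-312)*1024 = -436 - 312*(-1024) = -436 + 319488 = 319052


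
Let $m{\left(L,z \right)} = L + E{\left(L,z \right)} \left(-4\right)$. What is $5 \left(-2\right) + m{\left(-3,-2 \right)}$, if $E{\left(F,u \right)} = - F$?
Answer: $-25$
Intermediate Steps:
$m{\left(L,z \right)} = 5 L$ ($m{\left(L,z \right)} = L + - L \left(-4\right) = L + 4 L = 5 L$)
$5 \left(-2\right) + m{\left(-3,-2 \right)} = 5 \left(-2\right) + 5 \left(-3\right) = -10 - 15 = -25$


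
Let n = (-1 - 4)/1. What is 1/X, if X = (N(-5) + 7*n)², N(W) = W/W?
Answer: 1/1156 ≈ 0.00086505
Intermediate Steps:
N(W) = 1
n = -5 (n = -5*1 = -5)
X = 1156 (X = (1 + 7*(-5))² = (1 - 35)² = (-34)² = 1156)
1/X = 1/1156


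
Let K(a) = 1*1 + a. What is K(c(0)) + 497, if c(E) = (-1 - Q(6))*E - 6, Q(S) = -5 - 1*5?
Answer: 492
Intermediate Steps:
Q(S) = -10 (Q(S) = -5 - 5 = -10)
c(E) = -6 + 9*E (c(E) = (-1 - 1*(-10))*E - 6 = (-1 + 10)*E - 6 = 9*E - 6 = -6 + 9*E)
K(a) = 1 + a
K(c(0)) + 497 = (1 + (-6 + 9*0)) + 497 = (1 + (-6 + 0)) + 497 = (1 - 6) + 497 = -5 + 497 = 492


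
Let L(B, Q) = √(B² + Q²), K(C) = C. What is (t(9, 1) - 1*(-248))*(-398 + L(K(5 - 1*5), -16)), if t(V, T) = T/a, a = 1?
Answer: -95118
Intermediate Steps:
t(V, T) = T (t(V, T) = T/1 = T*1 = T)
(t(9, 1) - 1*(-248))*(-398 + L(K(5 - 1*5), -16)) = (1 - 1*(-248))*(-398 + √((5 - 1*5)² + (-16)²)) = (1 + 248)*(-398 + √((5 - 5)² + 256)) = 249*(-398 + √(0² + 256)) = 249*(-398 + √(0 + 256)) = 249*(-398 + √256) = 249*(-398 + 16) = 249*(-382) = -95118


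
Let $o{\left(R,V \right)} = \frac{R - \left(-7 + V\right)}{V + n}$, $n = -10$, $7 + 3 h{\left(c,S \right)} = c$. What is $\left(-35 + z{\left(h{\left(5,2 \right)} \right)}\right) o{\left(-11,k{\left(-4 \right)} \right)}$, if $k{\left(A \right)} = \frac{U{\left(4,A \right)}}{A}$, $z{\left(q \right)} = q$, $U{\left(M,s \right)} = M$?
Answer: $- \frac{107}{11} \approx -9.7273$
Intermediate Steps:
$h{\left(c,S \right)} = - \frac{7}{3} + \frac{c}{3}$
$k{\left(A \right)} = \frac{4}{A}$
$o{\left(R,V \right)} = \frac{7 + R - V}{-10 + V}$ ($o{\left(R,V \right)} = \frac{R - \left(-7 + V\right)}{V - 10} = \frac{7 + R - V}{-10 + V}$)
$\left(-35 + z{\left(h{\left(5,2 \right)} \right)}\right) o{\left(-11,k{\left(-4 \right)} \right)} = \left(-35 + \left(- \frac{7}{3} + \frac{1}{3} \cdot 5\right)\right) \frac{7 - 11 - \frac{4}{-4}}{-10 + \frac{4}{-4}} = \left(-35 + \left(- \frac{7}{3} + \frac{5}{3}\right)\right) \frac{7 - 11 - 4 \left(- \frac{1}{4}\right)}{-10 + 4 \left(- \frac{1}{4}\right)} = \left(-35 - \frac{2}{3}\right) \frac{7 - 11 - -1}{-10 - 1} = - \frac{107 \frac{7 - 11 + 1}{-11}}{3} = - \frac{107 \left(\left(- \frac{1}{11}\right) \left(-3\right)\right)}{3} = \left(- \frac{107}{3}\right) \frac{3}{11} = - \frac{107}{11}$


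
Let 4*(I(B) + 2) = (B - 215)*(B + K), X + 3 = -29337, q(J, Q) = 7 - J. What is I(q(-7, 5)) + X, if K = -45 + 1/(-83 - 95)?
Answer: -19782185/712 ≈ -27784.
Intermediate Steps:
X = -29340 (X = -3 - 29337 = -29340)
K = -8011/178 (K = -45 + 1/(-178) = -45 - 1/178 = -8011/178 ≈ -45.006)
I(B) = -2 + (-215 + B)*(-8011/178 + B)/4 (I(B) = -2 + ((B - 215)*(B - 8011/178))/4 = -2 + ((-215 + B)*(-8011/178 + B))/4 = -2 + (-215 + B)*(-8011/178 + B)/4)
I(q(-7, 5)) + X = (1720941/712 - 46281*(7 - 1*(-7))/712 + (7 - 1*(-7))**2/4) - 29340 = (1720941/712 - 46281*(7 + 7)/712 + (7 + 7)**2/4) - 29340 = (1720941/712 - 46281/712*14 + (1/4)*14**2) - 29340 = (1720941/712 - 323967/356 + (1/4)*196) - 29340 = (1720941/712 - 323967/356 + 49) - 29340 = 1107895/712 - 29340 = -19782185/712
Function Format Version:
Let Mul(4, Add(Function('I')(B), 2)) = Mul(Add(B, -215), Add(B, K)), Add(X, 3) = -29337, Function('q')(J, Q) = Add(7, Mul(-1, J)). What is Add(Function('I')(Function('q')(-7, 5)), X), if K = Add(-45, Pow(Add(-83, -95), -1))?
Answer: Rational(-19782185, 712) ≈ -27784.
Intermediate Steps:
X = -29340 (X = Add(-3, -29337) = -29340)
K = Rational(-8011, 178) (K = Add(-45, Pow(-178, -1)) = Add(-45, Rational(-1, 178)) = Rational(-8011, 178) ≈ -45.006)
Function('I')(B) = Add(-2, Mul(Rational(1, 4), Add(-215, B), Add(Rational(-8011, 178), B))) (Function('I')(B) = Add(-2, Mul(Rational(1, 4), Mul(Add(B, -215), Add(B, Rational(-8011, 178))))) = Add(-2, Mul(Rational(1, 4), Mul(Add(-215, B), Add(Rational(-8011, 178), B)))) = Add(-2, Mul(Rational(1, 4), Add(-215, B), Add(Rational(-8011, 178), B))))
Add(Function('I')(Function('q')(-7, 5)), X) = Add(Add(Rational(1720941, 712), Mul(Rational(-46281, 712), Add(7, Mul(-1, -7))), Mul(Rational(1, 4), Pow(Add(7, Mul(-1, -7)), 2))), -29340) = Add(Add(Rational(1720941, 712), Mul(Rational(-46281, 712), Add(7, 7)), Mul(Rational(1, 4), Pow(Add(7, 7), 2))), -29340) = Add(Add(Rational(1720941, 712), Mul(Rational(-46281, 712), 14), Mul(Rational(1, 4), Pow(14, 2))), -29340) = Add(Add(Rational(1720941, 712), Rational(-323967, 356), Mul(Rational(1, 4), 196)), -29340) = Add(Add(Rational(1720941, 712), Rational(-323967, 356), 49), -29340) = Add(Rational(1107895, 712), -29340) = Rational(-19782185, 712)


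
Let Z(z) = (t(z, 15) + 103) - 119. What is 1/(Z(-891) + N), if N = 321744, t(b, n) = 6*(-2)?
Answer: 1/321716 ≈ 3.1083e-6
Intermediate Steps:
t(b, n) = -12
Z(z) = -28 (Z(z) = (-12 + 103) - 119 = 91 - 119 = -28)
1/(Z(-891) + N) = 1/(-28 + 321744) = 1/321716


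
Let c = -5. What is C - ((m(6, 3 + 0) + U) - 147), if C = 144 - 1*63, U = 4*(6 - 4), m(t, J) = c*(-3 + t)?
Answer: 235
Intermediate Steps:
m(t, J) = 15 - 5*t (m(t, J) = -5*(-3 + t) = 15 - 5*t)
U = 8 (U = 4*2 = 8)
C = 81 (C = 144 - 63 = 81)
C - ((m(6, 3 + 0) + U) - 147) = 81 - (((15 - 5*6) + 8) - 147) = 81 - (((15 - 30) + 8) - 147) = 81 - ((-15 + 8) - 147) = 81 - (-7 - 147) = 81 - 1*(-154) = 81 + 154 = 235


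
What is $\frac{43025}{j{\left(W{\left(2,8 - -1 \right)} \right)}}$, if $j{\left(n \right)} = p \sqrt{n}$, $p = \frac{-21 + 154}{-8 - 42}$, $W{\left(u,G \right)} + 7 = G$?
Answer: $- \frac{1075625 \sqrt{2}}{133} \approx -11437.0$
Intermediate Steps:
$W{\left(u,G \right)} = -7 + G$
$p = - \frac{133}{50}$ ($p = \frac{133}{-50} = 133 \left(- \frac{1}{50}\right) = - \frac{133}{50} \approx -2.66$)
$j{\left(n \right)} = - \frac{133 \sqrt{n}}{50}$
$\frac{43025}{j{\left(W{\left(2,8 - -1 \right)} \right)}} = \frac{43025}{\left(- \frac{133}{50}\right) \sqrt{-7 + \left(8 - -1\right)}} = \frac{43025}{\left(- \frac{133}{50}\right) \sqrt{-7 + \left(8 + 1\right)}} = \frac{43025}{\left(- \frac{133}{50}\right) \sqrt{-7 + 9}} = \frac{43025}{\left(- \frac{133}{50}\right) \sqrt{2}} = 43025 \left(- \frac{25 \sqrt{2}}{133}\right) = - \frac{1075625 \sqrt{2}}{133}$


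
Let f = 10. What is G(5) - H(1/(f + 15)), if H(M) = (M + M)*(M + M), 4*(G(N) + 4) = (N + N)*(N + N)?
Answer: 13121/625 ≈ 20.994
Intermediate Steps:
G(N) = -4 + N² (G(N) = -4 + ((N + N)*(N + N))/4 = -4 + ((2*N)*(2*N))/4 = -4 + (4*N²)/4 = -4 + N²)
H(M) = 4*M² (H(M) = (2*M)*(2*M) = 4*M²)
G(5) - H(1/(f + 15)) = (-4 + 5²) - 4*(1/(10 + 15))² = (-4 + 25) - 4*(1/25)² = 21 - 4*(1/25)² = 21 - 4/625 = 13121/625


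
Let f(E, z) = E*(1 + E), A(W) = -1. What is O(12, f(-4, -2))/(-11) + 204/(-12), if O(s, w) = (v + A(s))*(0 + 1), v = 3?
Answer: -189/11 ≈ -17.182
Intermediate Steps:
O(s, w) = 2 (O(s, w) = (3 - 1)*(0 + 1) = 2*1 = 2)
O(12, f(-4, -2))/(-11) + 204/(-12) = 2/(-11) + 204/(-12) = 2*(-1/11) + 204*(-1/12) = -2/11 - 17 = -189/11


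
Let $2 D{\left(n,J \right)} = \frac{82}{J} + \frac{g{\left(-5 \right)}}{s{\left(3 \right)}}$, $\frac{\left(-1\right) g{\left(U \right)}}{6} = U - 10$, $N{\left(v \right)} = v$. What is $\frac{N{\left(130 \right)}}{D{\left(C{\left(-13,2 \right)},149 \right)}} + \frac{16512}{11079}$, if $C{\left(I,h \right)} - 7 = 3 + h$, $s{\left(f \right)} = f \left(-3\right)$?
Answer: $- \frac{33829297}{1299936} \approx -26.024$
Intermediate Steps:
$g{\left(U \right)} = 60 - 6 U$ ($g{\left(U \right)} = - 6 \left(U - 10\right) = - 6 \left(-10 + U\right) = 60 - 6 U$)
$s{\left(f \right)} = - 3 f$
$C{\left(I,h \right)} = 10 + h$ ($C{\left(I,h \right)} = 7 + \left(3 + h\right) = 10 + h$)
$D{\left(n,J \right)} = -5 + \frac{41}{J}$ ($D{\left(n,J \right)} = \frac{\frac{82}{J} + \frac{60 - -30}{\left(-3\right) 3}}{2} = \frac{\frac{82}{J} + \frac{60 + 30}{-9}}{2} = \frac{\frac{82}{J} + 90 \left(- \frac{1}{9}\right)}{2} = \frac{\frac{82}{J} - 10}{2} = \frac{-10 + \frac{82}{J}}{2} = -5 + \frac{41}{J}$)
$\frac{N{\left(130 \right)}}{D{\left(C{\left(-13,2 \right)},149 \right)}} + \frac{16512}{11079} = \frac{130}{-5 + \frac{41}{149}} + \frac{16512}{11079} = \frac{130}{-5 + 41 \cdot \frac{1}{149}} + 16512 \cdot \frac{1}{11079} = \frac{130}{-5 + \frac{41}{149}} + \frac{5504}{3693} = \frac{130}{- \frac{704}{149}} + \frac{5504}{3693} = 130 \left(- \frac{149}{704}\right) + \frac{5504}{3693} = - \frac{9685}{352} + \frac{5504}{3693} = - \frac{33829297}{1299936}$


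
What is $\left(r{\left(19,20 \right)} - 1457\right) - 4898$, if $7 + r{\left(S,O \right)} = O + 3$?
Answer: $-6339$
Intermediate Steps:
$r{\left(S,O \right)} = -4 + O$ ($r{\left(S,O \right)} = -7 + \left(O + 3\right) = -7 + \left(3 + O\right) = -4 + O$)
$\left(r{\left(19,20 \right)} - 1457\right) - 4898 = \left(\left(-4 + 20\right) - 1457\right) - 4898 = \left(16 - 1457\right) - 4898 = -1441 - 4898 = -6339$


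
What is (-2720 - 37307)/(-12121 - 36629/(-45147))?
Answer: 1807098969/547190158 ≈ 3.3025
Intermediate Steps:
(-2720 - 37307)/(-12121 - 36629/(-45147)) = -40027/(-12121 - 36629*(-1/45147)) = -40027/(-12121 + 36629/45147) = -40027/(-547190158/45147) = -40027*(-45147/547190158) = 1807098969/547190158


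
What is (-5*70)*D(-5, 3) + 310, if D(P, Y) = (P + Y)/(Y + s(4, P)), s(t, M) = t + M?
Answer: 660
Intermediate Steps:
s(t, M) = M + t
D(P, Y) = (P + Y)/(4 + P + Y) (D(P, Y) = (P + Y)/(Y + (P + 4)) = (P + Y)/(Y + (4 + P)) = (P + Y)/(4 + P + Y))
(-5*70)*D(-5, 3) + 310 = (-5*70)*((-5 + 3)/(4 - 5 + 3)) + 310 = -350*(-2)/2 + 310 = -175*(-2) + 310 = -350*(-1) + 310 = 350 + 310 = 660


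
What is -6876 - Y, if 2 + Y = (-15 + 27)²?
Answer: -7018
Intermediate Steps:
Y = 142 (Y = -2 + (-15 + 27)² = -2 + 12² = -2 + 144 = 142)
-6876 - Y = -6876 - 1*142 = -6876 - 142 = -7018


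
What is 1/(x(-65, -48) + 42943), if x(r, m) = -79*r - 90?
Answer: 1/47988 ≈ 2.0839e-5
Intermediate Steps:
x(r, m) = -90 - 79*r
1/(x(-65, -48) + 42943) = 1/((-90 - 79*(-65)) + 42943) = 1/((-90 + 5135) + 42943) = 1/(5045 + 42943) = 1/47988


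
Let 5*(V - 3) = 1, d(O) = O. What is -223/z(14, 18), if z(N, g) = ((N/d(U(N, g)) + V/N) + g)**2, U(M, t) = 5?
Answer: -273175/541696 ≈ -0.50430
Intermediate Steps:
V = 16/5 (V = 3 + (1/5)*1 = 3 + 1/5 = 16/5 ≈ 3.2000)
z(N, g) = (g + N/5 + 16/(5*N))**2 (z(N, g) = ((N/5 + 16/(5*N)) + g)**2 = (g + N/5 + 16/(5*N))**2)
-223/z(14, 18) = -223*4900/(16 + 14**2 + 5*14*18)**2 = -223*4900/(16 + 196 + 1260)**2 = -223/((1/25)*(1/196)*1472**2) = -223/((1/25)*(1/196)*2166784) = -223/541696/1225 = -223*1225/541696 = -273175/541696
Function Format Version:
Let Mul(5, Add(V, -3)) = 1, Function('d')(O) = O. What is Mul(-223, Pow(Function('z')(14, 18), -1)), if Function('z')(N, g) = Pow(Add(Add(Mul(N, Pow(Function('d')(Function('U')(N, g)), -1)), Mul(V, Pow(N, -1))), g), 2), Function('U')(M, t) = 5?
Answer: Rational(-273175, 541696) ≈ -0.50430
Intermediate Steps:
V = Rational(16, 5) (V = Add(3, Mul(Rational(1, 5), 1)) = Add(3, Rational(1, 5)) = Rational(16, 5) ≈ 3.2000)
Function('z')(N, g) = Pow(Add(g, Mul(Rational(1, 5), N), Mul(Rational(16, 5), Pow(N, -1))), 2) (Function('z')(N, g) = Pow(Add(Add(Mul(N, Pow(5, -1)), Mul(Rational(16, 5), Pow(N, -1))), g), 2) = Pow(Add(Add(Mul(N, Rational(1, 5)), Mul(Rational(16, 5), Pow(N, -1))), g), 2) = Pow(Add(Add(Mul(Rational(1, 5), N), Mul(Rational(16, 5), Pow(N, -1))), g), 2) = Pow(Add(g, Mul(Rational(1, 5), N), Mul(Rational(16, 5), Pow(N, -1))), 2))
Mul(-223, Pow(Function('z')(14, 18), -1)) = Mul(-223, Pow(Mul(Rational(1, 25), Pow(14, -2), Pow(Add(16, Pow(14, 2), Mul(5, 14, 18)), 2)), -1)) = Mul(-223, Pow(Mul(Rational(1, 25), Rational(1, 196), Pow(Add(16, 196, 1260), 2)), -1)) = Mul(-223, Pow(Mul(Rational(1, 25), Rational(1, 196), Pow(1472, 2)), -1)) = Mul(-223, Pow(Mul(Rational(1, 25), Rational(1, 196), 2166784), -1)) = Mul(-223, Pow(Rational(541696, 1225), -1)) = Mul(-223, Rational(1225, 541696)) = Rational(-273175, 541696)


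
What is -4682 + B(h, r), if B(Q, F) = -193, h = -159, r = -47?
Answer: -4875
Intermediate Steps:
-4682 + B(h, r) = -4682 - 193 = -4875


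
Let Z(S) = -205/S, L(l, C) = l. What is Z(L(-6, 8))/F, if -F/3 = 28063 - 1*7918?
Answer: -41/72522 ≈ -0.00056535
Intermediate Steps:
F = -60435 (F = -3*(28063 - 1*7918) = -3*(28063 - 7918) = -3*20145 = -60435)
Z(L(-6, 8))/F = -205/(-6)/(-60435) = -205*(-1/6)*(-1/60435) = (205/6)*(-1/60435) = -41/72522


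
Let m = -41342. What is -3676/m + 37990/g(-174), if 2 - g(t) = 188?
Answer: -392474711/1922403 ≈ -204.16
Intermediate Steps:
g(t) = -186 (g(t) = 2 - 1*188 = 2 - 188 = -186)
-3676/m + 37990/g(-174) = -3676/(-41342) + 37990/(-186) = -3676*(-1/41342) + 37990*(-1/186) = 1838/20671 - 18995/93 = -392474711/1922403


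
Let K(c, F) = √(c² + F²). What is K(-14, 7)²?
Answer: 245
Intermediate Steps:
K(c, F) = √(F² + c²)
K(-14, 7)² = (√(7² + (-14)²))² = (√(49 + 196))² = (√245)² = (7*√5)² = 245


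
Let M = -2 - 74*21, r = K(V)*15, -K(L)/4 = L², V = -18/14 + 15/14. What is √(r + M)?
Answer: I*√76379/7 ≈ 39.481*I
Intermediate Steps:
V = -3/14 (V = -18*1/14 + 15*(1/14) = -9/7 + 15/14 = -3/14 ≈ -0.21429)
K(L) = -4*L²
r = -135/49 (r = -4*(-3/14)²*15 = -4*9/196*15 = -9/49*15 = -135/49 ≈ -2.7551)
M = -1556 (M = -2 - 1554 = -1556)
√(r + M) = √(-135/49 - 1556) = √(-76379/49) = I*√76379/7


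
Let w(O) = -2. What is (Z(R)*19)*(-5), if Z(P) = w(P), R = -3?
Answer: 190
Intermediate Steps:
Z(P) = -2
(Z(R)*19)*(-5) = -2*19*(-5) = -38*(-5) = 190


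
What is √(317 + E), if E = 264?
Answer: √581 ≈ 24.104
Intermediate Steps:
√(317 + E) = √(317 + 264) = √581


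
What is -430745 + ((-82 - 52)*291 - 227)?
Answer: -469966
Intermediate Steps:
-430745 + ((-82 - 52)*291 - 227) = -430745 + (-134*291 - 227) = -430745 + (-38994 - 227) = -430745 - 39221 = -469966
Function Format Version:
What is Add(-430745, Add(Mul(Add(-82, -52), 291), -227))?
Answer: -469966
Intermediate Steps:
Add(-430745, Add(Mul(Add(-82, -52), 291), -227)) = Add(-430745, Add(Mul(-134, 291), -227)) = Add(-430745, Add(-38994, -227)) = Add(-430745, -39221) = -469966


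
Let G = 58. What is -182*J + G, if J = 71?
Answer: -12864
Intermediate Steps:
-182*J + G = -182*71 + 58 = -12922 + 58 = -12864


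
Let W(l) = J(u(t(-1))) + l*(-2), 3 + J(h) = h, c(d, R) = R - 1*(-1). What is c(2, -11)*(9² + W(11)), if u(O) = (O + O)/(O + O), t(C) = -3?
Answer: -570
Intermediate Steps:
u(O) = 1 (u(O) = (2*O)/((2*O)) = (2*O)*(1/(2*O)) = 1)
c(d, R) = 1 + R (c(d, R) = R + 1 = 1 + R)
J(h) = -3 + h
W(l) = -2 - 2*l (W(l) = (-3 + 1) + l*(-2) = -2 - 2*l)
c(2, -11)*(9² + W(11)) = (1 - 11)*(9² + (-2 - 2*11)) = -10*(81 + (-2 - 22)) = -10*(81 - 24) = -10*57 = -570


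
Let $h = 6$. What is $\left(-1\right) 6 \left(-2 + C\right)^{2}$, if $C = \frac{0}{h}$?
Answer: $-24$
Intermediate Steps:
$C = 0$ ($C = \frac{0}{6} = 0 \cdot \frac{1}{6} = 0$)
$\left(-1\right) 6 \left(-2 + C\right)^{2} = \left(-1\right) 6 \left(-2 + 0\right)^{2} = - 6 \left(-2\right)^{2} = \left(-6\right) 4 = -24$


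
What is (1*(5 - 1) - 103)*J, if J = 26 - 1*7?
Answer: -1881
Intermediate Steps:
J = 19 (J = 26 - 7 = 19)
(1*(5 - 1) - 103)*J = (1*(5 - 1) - 103)*19 = (1*4 - 103)*19 = (4 - 103)*19 = -99*19 = -1881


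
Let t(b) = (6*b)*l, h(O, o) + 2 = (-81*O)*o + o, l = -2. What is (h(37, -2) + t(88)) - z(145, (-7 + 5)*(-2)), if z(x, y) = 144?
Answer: 4790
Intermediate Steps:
h(O, o) = -2 + o - 81*O*o (h(O, o) = -2 + ((-81*O)*o + o) = -2 + (-81*O*o + o) = -2 + (o - 81*O*o) = -2 + o - 81*O*o)
t(b) = -12*b (t(b) = (6*b)*(-2) = -12*b)
(h(37, -2) + t(88)) - z(145, (-7 + 5)*(-2)) = ((-2 - 2 - 81*37*(-2)) - 12*88) - 1*144 = ((-2 - 2 + 5994) - 1056) - 144 = (5990 - 1056) - 144 = 4934 - 144 = 4790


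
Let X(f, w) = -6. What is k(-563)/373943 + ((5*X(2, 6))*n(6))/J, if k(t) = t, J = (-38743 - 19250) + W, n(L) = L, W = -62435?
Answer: -122806/11258301901 ≈ -1.0908e-5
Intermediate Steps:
J = -120428 (J = (-38743 - 19250) - 62435 = -57993 - 62435 = -120428)
k(-563)/373943 + ((5*X(2, 6))*n(6))/J = -563/373943 + ((5*(-6))*6)/(-120428) = -563*1/373943 - 30*6*(-1/120428) = -563/373943 - 180*(-1/120428) = -563/373943 + 45/30107 = -122806/11258301901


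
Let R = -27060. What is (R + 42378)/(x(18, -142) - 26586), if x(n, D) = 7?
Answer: -15318/26579 ≈ -0.57632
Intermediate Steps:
(R + 42378)/(x(18, -142) - 26586) = (-27060 + 42378)/(7 - 26586) = 15318/(-26579) = 15318*(-1/26579) = -15318/26579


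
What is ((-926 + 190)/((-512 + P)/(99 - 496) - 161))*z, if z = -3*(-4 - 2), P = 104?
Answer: 5259456/63509 ≈ 82.814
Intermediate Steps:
z = 18 (z = -3*(-6) = 18)
((-926 + 190)/((-512 + P)/(99 - 496) - 161))*z = ((-926 + 190)/((-512 + 104)/(99 - 496) - 161))*18 = -736/(-408/(-397) - 161)*18 = -736/(-408*(-1/397) - 161)*18 = -736/(408/397 - 161)*18 = -736/(-63509/397)*18 = -736*(-397/63509)*18 = (292192/63509)*18 = 5259456/63509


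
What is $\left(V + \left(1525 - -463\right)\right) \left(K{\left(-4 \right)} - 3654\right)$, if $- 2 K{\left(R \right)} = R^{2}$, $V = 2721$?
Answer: $-17244358$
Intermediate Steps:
$K{\left(R \right)} = - \frac{R^{2}}{2}$
$\left(V + \left(1525 - -463\right)\right) \left(K{\left(-4 \right)} - 3654\right) = \left(2721 + \left(1525 - -463\right)\right) \left(- \frac{\left(-4\right)^{2}}{2} - 3654\right) = \left(2721 + \left(1525 + 463\right)\right) \left(\left(- \frac{1}{2}\right) 16 - 3654\right) = \left(2721 + 1988\right) \left(-8 - 3654\right) = 4709 \left(-3662\right) = -17244358$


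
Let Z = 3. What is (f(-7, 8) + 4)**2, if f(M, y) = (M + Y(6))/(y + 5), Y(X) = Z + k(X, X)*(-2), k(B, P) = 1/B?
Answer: 121/9 ≈ 13.444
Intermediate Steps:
Y(X) = 3 - 2/X
f(M, y) = (8/3 + M)/(5 + y) (f(M, y) = (M + (3 - 2/6))/(y + 5) = (M + (3 - 2*1/6))/(5 + y) = (M + (3 - 1/3))/(5 + y) = (M + 8/3)/(5 + y) = (8/3 + M)/(5 + y))
(f(-7, 8) + 4)**2 = ((8/3 - 7)/(5 + 8) + 4)**2 = (-13/3/13 + 4)**2 = ((1/13)*(-13/3) + 4)**2 = (-1/3 + 4)**2 = (11/3)**2 = 121/9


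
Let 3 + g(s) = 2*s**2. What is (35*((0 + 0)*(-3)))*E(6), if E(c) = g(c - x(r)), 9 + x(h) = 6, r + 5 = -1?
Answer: 0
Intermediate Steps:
r = -6 (r = -5 - 1 = -6)
x(h) = -3 (x(h) = -9 + 6 = -3)
g(s) = -3 + 2*s**2
E(c) = -3 + 2*(3 + c)**2 (E(c) = -3 + 2*(c - 1*(-3))**2 = -3 + 2*(c + 3)**2 = -3 + 2*(3 + c)**2)
(35*((0 + 0)*(-3)))*E(6) = (35*((0 + 0)*(-3)))*(-3 + 2*(3 + 6)**2) = (35*(0*(-3)))*(-3 + 2*9**2) = (35*0)*(-3 + 2*81) = 0*(-3 + 162) = 0*159 = 0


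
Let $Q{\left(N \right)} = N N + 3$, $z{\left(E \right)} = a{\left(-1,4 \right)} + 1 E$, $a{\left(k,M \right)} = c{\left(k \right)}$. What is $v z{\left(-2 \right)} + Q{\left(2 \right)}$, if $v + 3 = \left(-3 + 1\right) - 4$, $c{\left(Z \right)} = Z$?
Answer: $34$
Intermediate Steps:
$a{\left(k,M \right)} = k$
$v = -9$ ($v = -3 + \left(\left(-3 + 1\right) - 4\right) = -3 - 6 = -9$)
$z{\left(E \right)} = -1 + E$ ($z{\left(E \right)} = -1 + 1 E = -1 + E$)
$Q{\left(N \right)} = 3 + N^{2}$ ($Q{\left(N \right)} = N^{2} + 3 = 3 + N^{2}$)
$v z{\left(-2 \right)} + Q{\left(2 \right)} = - 9 \left(-1 - 2\right) + \left(3 + 2^{2}\right) = \left(-9\right) \left(-3\right) + \left(3 + 4\right) = 27 + 7 = 34$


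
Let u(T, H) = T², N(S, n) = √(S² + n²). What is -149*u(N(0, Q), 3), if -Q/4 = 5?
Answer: -59600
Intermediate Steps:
Q = -20 (Q = -4*5 = -20)
-149*u(N(0, Q), 3) = -149*(√(0² + (-20)²))² = -149*(√(0 + 400))² = -149*(√400)² = -149*20² = -149*400 = -59600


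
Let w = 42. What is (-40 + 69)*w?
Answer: 1218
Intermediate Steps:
(-40 + 69)*w = (-40 + 69)*42 = 29*42 = 1218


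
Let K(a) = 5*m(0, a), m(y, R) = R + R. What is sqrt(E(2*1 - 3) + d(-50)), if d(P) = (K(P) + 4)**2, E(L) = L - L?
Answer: 496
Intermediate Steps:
m(y, R) = 2*R
E(L) = 0
K(a) = 10*a (K(a) = 5*(2*a) = 10*a)
d(P) = (4 + 10*P)**2 (d(P) = (10*P + 4)**2 = (4 + 10*P)**2)
sqrt(E(2*1 - 3) + d(-50)) = sqrt(0 + 4*(2 + 5*(-50))**2) = sqrt(0 + 4*(2 - 250)**2) = sqrt(0 + 4*(-248)**2) = sqrt(0 + 4*61504) = sqrt(0 + 246016) = sqrt(246016) = 496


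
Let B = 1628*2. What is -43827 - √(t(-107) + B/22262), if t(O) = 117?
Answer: -43827 - √14514323105/11131 ≈ -43838.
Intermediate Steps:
B = 3256
-43827 - √(t(-107) + B/22262) = -43827 - √(117 + 3256/22262) = -43827 - √(117 + 3256*(1/22262)) = -43827 - √(117 + 1628/11131) = -43827 - √(1303955/11131) = -43827 - √14514323105/11131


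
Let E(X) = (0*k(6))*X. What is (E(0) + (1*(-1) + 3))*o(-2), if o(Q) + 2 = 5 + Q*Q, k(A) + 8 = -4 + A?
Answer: 14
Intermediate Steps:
k(A) = -12 + A (k(A) = -8 + (-4 + A) = -12 + A)
E(X) = 0 (E(X) = (0*(-12 + 6))*X = (0*(-6))*X = 0*X = 0)
o(Q) = 3 + Q² (o(Q) = -2 + (5 + Q*Q) = -2 + (5 + Q²) = 3 + Q²)
(E(0) + (1*(-1) + 3))*o(-2) = (0 + (1*(-1) + 3))*(3 + (-2)²) = (0 + (-1 + 3))*(3 + 4) = (0 + 2)*7 = 2*7 = 14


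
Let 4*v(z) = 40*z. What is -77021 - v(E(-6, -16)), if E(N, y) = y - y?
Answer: -77021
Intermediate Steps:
E(N, y) = 0
v(z) = 10*z (v(z) = (40*z)/4 = 10*z)
-77021 - v(E(-6, -16)) = -77021 - 10*0 = -77021 - 1*0 = -77021 + 0 = -77021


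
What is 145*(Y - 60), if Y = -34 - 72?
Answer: -24070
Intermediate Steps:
Y = -106
145*(Y - 60) = 145*(-106 - 60) = 145*(-166) = -24070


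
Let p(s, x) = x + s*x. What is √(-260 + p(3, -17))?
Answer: 2*I*√82 ≈ 18.111*I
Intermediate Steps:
√(-260 + p(3, -17)) = √(-260 - 17*(1 + 3)) = √(-260 - 17*4) = √(-260 - 68) = √(-328) = 2*I*√82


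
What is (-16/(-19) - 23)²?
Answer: 177241/361 ≈ 490.97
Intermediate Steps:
(-16/(-19) - 23)² = (-16*(-1/19) - 23)² = (16/19 - 23)² = (-421/19)² = 177241/361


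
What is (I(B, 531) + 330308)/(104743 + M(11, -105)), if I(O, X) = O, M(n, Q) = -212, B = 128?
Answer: 330436/104531 ≈ 3.1611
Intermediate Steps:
(I(B, 531) + 330308)/(104743 + M(11, -105)) = (128 + 330308)/(104743 - 212) = 330436/104531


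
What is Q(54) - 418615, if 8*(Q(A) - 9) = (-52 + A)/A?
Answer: -90418895/216 ≈ -4.1861e+5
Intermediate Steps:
Q(A) = 9 + (-52 + A)/(8*A) (Q(A) = 9 + ((-52 + A)/A)/8 = 9 + (-52 + A)/(8*A))
Q(54) - 418615 = (1/8)*(-52 + 73*54)/54 - 418615 = (1/8)*(1/54)*(-52 + 3942) - 418615 = (1/8)*(1/54)*3890 - 418615 = 1945/216 - 418615 = -90418895/216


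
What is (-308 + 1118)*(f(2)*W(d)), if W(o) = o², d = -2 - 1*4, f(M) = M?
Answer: 58320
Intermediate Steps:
d = -6 (d = -2 - 4 = -6)
(-308 + 1118)*(f(2)*W(d)) = (-308 + 1118)*(2*(-6)²) = 810*(2*36) = 810*72 = 58320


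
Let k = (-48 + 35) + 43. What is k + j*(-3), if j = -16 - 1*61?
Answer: 261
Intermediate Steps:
j = -77 (j = -16 - 61 = -77)
k = 30 (k = -13 + 43 = 30)
k + j*(-3) = 30 - 77*(-3) = 30 + 231 = 261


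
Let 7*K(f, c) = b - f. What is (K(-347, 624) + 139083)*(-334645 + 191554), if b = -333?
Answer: -19901811735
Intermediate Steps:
K(f, c) = -333/7 - f/7 (K(f, c) = (-333 - f)/7 = -333/7 - f/7)
(K(-347, 624) + 139083)*(-334645 + 191554) = ((-333/7 - ⅐*(-347)) + 139083)*(-334645 + 191554) = ((-333/7 + 347/7) + 139083)*(-143091) = (2 + 139083)*(-143091) = 139085*(-143091) = -19901811735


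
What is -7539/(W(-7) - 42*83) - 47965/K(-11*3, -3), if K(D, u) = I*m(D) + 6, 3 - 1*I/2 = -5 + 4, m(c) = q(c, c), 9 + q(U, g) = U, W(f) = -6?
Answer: 1888685/12804 ≈ 147.51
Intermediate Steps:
q(U, g) = -9 + U
m(c) = -9 + c
I = 8 (I = 6 - 2*(-5 + 4) = 6 - 2*(-1) = 6 + 2 = 8)
K(D, u) = -66 + 8*D (K(D, u) = 8*(-9 + D) + 6 = (-72 + 8*D) + 6 = -66 + 8*D)
-7539/(W(-7) - 42*83) - 47965/K(-11*3, -3) = -7539/(-6 - 42*83) - 47965/(-66 + 8*(-11*3)) = -7539/(-6 - 3486) - 47965/(-66 + 8*(-33)) = -7539/(-3492) - 47965/(-66 - 264) = -7539*(-1/3492) - 47965/(-330) = 2513/1164 - 47965*(-1/330) = 2513/1164 + 9593/66 = 1888685/12804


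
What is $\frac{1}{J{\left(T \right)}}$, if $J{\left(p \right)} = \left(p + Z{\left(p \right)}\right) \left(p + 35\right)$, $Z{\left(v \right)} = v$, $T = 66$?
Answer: $\frac{1}{13332} \approx 7.5008 \cdot 10^{-5}$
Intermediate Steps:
$J{\left(p \right)} = 2 p \left(35 + p\right)$ ($J{\left(p \right)} = \left(p + p\right) \left(p + 35\right) = 2 p \left(35 + p\right)$)
$\frac{1}{J{\left(T \right)}} = \frac{1}{2 \cdot 66 \left(35 + 66\right)} = \frac{1}{2 \cdot 66 \cdot 101} = \frac{1}{13332}$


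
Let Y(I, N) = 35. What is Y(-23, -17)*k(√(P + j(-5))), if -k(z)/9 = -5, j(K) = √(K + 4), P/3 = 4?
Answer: 1575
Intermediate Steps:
P = 12 (P = 3*4 = 12)
j(K) = √(4 + K)
k(z) = 45 (k(z) = -9*(-5) = 45)
Y(-23, -17)*k(√(P + j(-5))) = 35*45 = 1575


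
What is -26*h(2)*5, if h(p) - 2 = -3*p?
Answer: 520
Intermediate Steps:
h(p) = 2 - 3*p
-26*h(2)*5 = -26*(2 - 3*2)*5 = -26*(2 - 6)*5 = -26*(-4)*5 = 104*5 = 520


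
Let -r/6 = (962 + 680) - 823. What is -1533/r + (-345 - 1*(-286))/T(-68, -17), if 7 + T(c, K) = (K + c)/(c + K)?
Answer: 1187/117 ≈ 10.145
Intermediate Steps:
T(c, K) = -6 (T(c, K) = -7 + (K + c)/(c + K) = -7 + (K + c)/(K + c) = -7 + 1 = -6)
r = -4914 (r = -6*((962 + 680) - 823) = -6*(1642 - 823) = -6*819 = -4914)
-1533/r + (-345 - 1*(-286))/T(-68, -17) = -1533/(-4914) + (-345 - 1*(-286))/(-6) = -1533*(-1/4914) + (-345 + 286)*(-⅙) = 73/234 - 59*(-⅙) = 73/234 + 59/6 = 1187/117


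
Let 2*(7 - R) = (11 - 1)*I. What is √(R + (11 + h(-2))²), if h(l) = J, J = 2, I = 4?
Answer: 2*√39 ≈ 12.490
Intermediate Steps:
h(l) = 2
R = -13 (R = 7 - (11 - 1)*4/2 = 7 - 5*4 = 7 - ½*40 = 7 - 20 = -13)
√(R + (11 + h(-2))²) = √(-13 + (11 + 2)²) = √(-13 + 13²) = √(-13 + 169) = √156 = 2*√39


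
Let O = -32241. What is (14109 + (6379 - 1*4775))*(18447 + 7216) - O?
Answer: 403274960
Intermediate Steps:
(14109 + (6379 - 1*4775))*(18447 + 7216) - O = (14109 + (6379 - 1*4775))*(18447 + 7216) - 1*(-32241) = (14109 + (6379 - 4775))*25663 + 32241 = (14109 + 1604)*25663 + 32241 = 15713*25663 + 32241 = 403242719 + 32241 = 403274960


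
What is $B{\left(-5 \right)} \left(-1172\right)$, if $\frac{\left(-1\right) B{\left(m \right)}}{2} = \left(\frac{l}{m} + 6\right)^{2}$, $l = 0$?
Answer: $84384$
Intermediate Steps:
$B{\left(m \right)} = -72$ ($B{\left(m \right)} = - 2 \left(\frac{0}{m} + 6\right)^{2} = - 2 \left(0 + 6\right)^{2} = - 2 \cdot 6^{2} = \left(-2\right) 36 = -72$)
$B{\left(-5 \right)} \left(-1172\right) = \left(-72\right) \left(-1172\right) = 84384$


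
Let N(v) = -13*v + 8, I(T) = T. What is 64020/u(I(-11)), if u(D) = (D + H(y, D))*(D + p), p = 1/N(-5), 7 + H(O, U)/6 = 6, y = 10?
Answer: 2336730/6817 ≈ 342.78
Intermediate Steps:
H(O, U) = -6 (H(O, U) = -42 + 6*6 = -42 + 36 = -6)
N(v) = 8 - 13*v
p = 1/73 (p = 1/(8 - 13*(-5)) = 1/(8 + 65) = 1/73 ≈ 0.013699)
u(D) = (-6 + D)*(1/73 + D) (u(D) = (D - 6)*(D + 1/73) = (-6 + D)*(1/73 + D))
64020/u(I(-11)) = 64020/(-6/73 + (-11)² - 437/73*(-11)) = 64020/(-6/73 + 121 + 4807/73) = 64020/(13634/73) = 64020*(73/13634) = 2336730/6817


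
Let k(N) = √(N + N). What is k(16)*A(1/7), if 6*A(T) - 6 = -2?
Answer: 8*√2/3 ≈ 3.7712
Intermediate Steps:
A(T) = ⅔ (A(T) = 1 + (⅙)*(-2) = 1 - ⅓ = ⅔)
k(N) = √2*√N (k(N) = √(2*N) = √2*√N)
k(16)*A(1/7) = (√2*√16)*(⅔) = (√2*4)*(⅔) = (4*√2)*(⅔) = 8*√2/3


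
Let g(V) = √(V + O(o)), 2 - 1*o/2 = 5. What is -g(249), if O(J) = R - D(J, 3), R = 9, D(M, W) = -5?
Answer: -√263 ≈ -16.217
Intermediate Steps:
o = -6 (o = 4 - 2*5 = 4 - 10 = -6)
O(J) = 14 (O(J) = 9 - 1*(-5) = 9 + 5 = 14)
g(V) = √(14 + V) (g(V) = √(V + 14) = √(14 + V))
-g(249) = -√(14 + 249) = -√263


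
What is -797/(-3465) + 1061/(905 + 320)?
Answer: 132934/121275 ≈ 1.0961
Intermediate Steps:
-797/(-3465) + 1061/(905 + 320) = -797*(-1/3465) + 1061/1225 = 797/3465 + 1061*(1/1225) = 797/3465 + 1061/1225 = 132934/121275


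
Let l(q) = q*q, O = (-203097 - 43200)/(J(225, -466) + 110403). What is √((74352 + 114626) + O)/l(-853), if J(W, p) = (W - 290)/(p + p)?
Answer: √2000784177995410937294/74867809004549 ≈ 0.00059745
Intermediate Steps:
J(W, p) = (-290 + W)/(2*p) (J(W, p) = (-290 + W)/((2*p)) = (-290 + W)*(1/(2*p)) = (-290 + W)/(2*p))
O = -229548804/102895661 (O = (-203097 - 43200)/((½)*(-290 + 225)/(-466) + 110403) = -246297/((½)*(-1/466)*(-65) + 110403) = -246297/(65/932 + 110403) = -246297/102895661/932 = -246297*932/102895661 = -229548804/102895661 ≈ -2.2309)
l(q) = q²
√((74352 + 114626) + O)/l(-853) = √((74352 + 114626) - 229548804/102895661)/((-853)²) = √(188978 - 229548804/102895661)/727609 = √(19444786675654/102895661)*(1/727609) = (√2000784177995410937294/102895661)*(1/727609) = √2000784177995410937294/74867809004549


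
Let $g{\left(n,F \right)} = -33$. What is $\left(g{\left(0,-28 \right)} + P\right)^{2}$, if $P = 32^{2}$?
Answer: $982081$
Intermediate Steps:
$P = 1024$
$\left(g{\left(0,-28 \right)} + P\right)^{2} = \left(-33 + 1024\right)^{2} = 991^{2} = 982081$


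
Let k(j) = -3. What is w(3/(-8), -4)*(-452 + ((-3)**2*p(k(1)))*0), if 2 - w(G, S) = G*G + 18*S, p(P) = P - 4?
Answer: -534151/16 ≈ -33384.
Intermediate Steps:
p(P) = -4 + P
w(G, S) = 2 - G**2 - 18*S (w(G, S) = 2 - (G*G + 18*S) = 2 - (G**2 + 18*S) = 2 + (-G**2 - 18*S) = 2 - G**2 - 18*S)
w(3/(-8), -4)*(-452 + ((-3)**2*p(k(1)))*0) = (2 - (3/(-8))**2 - 18*(-4))*(-452 + ((-3)**2*(-4 - 3))*0) = (2 - (3*(-1/8))**2 + 72)*(-452 + (9*(-7))*0) = (2 - (-3/8)**2 + 72)*(-452 - 63*0) = (2 - 1*9/64 + 72)*(-452 + 0) = (2 - 9/64 + 72)*(-452) = (4727/64)*(-452) = -534151/16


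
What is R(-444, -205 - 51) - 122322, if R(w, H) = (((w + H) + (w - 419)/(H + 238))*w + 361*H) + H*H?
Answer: 420932/3 ≈ 1.4031e+5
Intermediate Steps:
R(w, H) = H² + 361*H + w*(H + w + (-419 + w)/(238 + H)) (R(w, H) = (((H + w) + (-419 + w)/(238 + H))*w + 361*H) + H² = ((H + w + (-419 + w)/(238 + H))*w + 361*H) + H² = (w*(H + w + (-419 + w)/(238 + H)) + 361*H) + H² = (361*H + w*(H + w + (-419 + w)/(238 + H))) + H² = H² + 361*H + w*(H + w + (-419 + w)/(238 + H)))
R(-444, -205 - 51) - 122322 = ((-205 - 51)³ - 419*(-444) + 239*(-444)² + 599*(-205 - 51)² + 85918*(-205 - 51) + (-205 - 51)*(-444)² - 444*(-205 - 51)² + 238*(-205 - 51)*(-444))/(238 + (-205 - 51)) - 122322 = ((-256)³ + 186036 + 239*197136 + 599*(-256)² + 85918*(-256) - 256*197136 - 444*(-256)² + 238*(-256)*(-444))/(238 - 256) - 122322 = (-16777216 + 186036 + 47115504 + 599*65536 - 21995008 - 50466816 - 444*65536 + 27052032)/(-18) - 122322 = -(-16777216 + 186036 + 47115504 + 39256064 - 21995008 - 50466816 - 29097984 + 27052032)/18 - 122322 = -1/18*(-4727388) - 122322 = 787898/3 - 122322 = 420932/3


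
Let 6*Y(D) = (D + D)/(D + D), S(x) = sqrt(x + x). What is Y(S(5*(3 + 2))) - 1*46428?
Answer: -278567/6 ≈ -46428.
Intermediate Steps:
S(x) = sqrt(2)*sqrt(x) (S(x) = sqrt(2*x) = sqrt(2)*sqrt(x))
Y(D) = 1/6 (Y(D) = ((D + D)/(D + D))/6 = ((2*D)/((2*D)))/6 = ((2*D)*(1/(2*D)))/6 = (1/6)*1 = 1/6)
Y(S(5*(3 + 2))) - 1*46428 = 1/6 - 1*46428 = 1/6 - 46428 = -278567/6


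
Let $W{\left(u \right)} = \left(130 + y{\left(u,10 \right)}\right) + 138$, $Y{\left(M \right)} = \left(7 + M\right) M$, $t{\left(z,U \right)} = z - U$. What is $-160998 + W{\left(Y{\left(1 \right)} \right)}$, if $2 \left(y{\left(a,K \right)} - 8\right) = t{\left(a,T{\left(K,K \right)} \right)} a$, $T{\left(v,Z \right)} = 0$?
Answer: $-160690$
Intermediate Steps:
$y{\left(a,K \right)} = 8 + \frac{a^{2}}{2}$ ($y{\left(a,K \right)} = 8 + \frac{\left(a - 0\right) a}{2} = 8 + \frac{\left(a + 0\right) a}{2} = 8 + \frac{a a}{2} = 8 + \frac{a^{2}}{2}$)
$Y{\left(M \right)} = M \left(7 + M\right)$
$W{\left(u \right)} = 276 + \frac{u^{2}}{2}$ ($W{\left(u \right)} = \left(130 + \left(8 + \frac{u^{2}}{2}\right)\right) + 138 = \left(138 + \frac{u^{2}}{2}\right) + 138 = 276 + \frac{u^{2}}{2}$)
$-160998 + W{\left(Y{\left(1 \right)} \right)} = -160998 + \left(276 + \frac{\left(1 \left(7 + 1\right)\right)^{2}}{2}\right) = -160998 + \left(276 + \frac{\left(1 \cdot 8\right)^{2}}{2}\right) = -160998 + \left(276 + \frac{8^{2}}{2}\right) = -160998 + \left(276 + \frac{1}{2} \cdot 64\right) = -160998 + \left(276 + 32\right) = -160998 + 308 = -160690$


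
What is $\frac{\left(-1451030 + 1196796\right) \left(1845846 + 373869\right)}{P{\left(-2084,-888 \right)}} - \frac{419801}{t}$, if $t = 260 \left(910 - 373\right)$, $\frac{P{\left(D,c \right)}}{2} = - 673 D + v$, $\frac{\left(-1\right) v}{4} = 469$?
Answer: $- \frac{9849064373515139}{48889897680} \approx -2.0145 \cdot 10^{5}$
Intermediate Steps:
$v = -1876$ ($v = \left(-4\right) 469 = -1876$)
$P{\left(D,c \right)} = -3752 - 1346 D$ ($P{\left(D,c \right)} = 2 \left(- 673 D - 1876\right) = 2 \left(-1876 - 673 D\right) = -3752 - 1346 D$)
$t = 139620$ ($t = 260 \cdot 537 = 139620$)
$\frac{\left(-1451030 + 1196796\right) \left(1845846 + 373869\right)}{P{\left(-2084,-888 \right)}} - \frac{419801}{t} = \frac{\left(-1451030 + 1196796\right) \left(1845846 + 373869\right)}{-3752 - -2805064} - \frac{419801}{139620} = \frac{\left(-254234\right) 2219715}{-3752 + 2805064} - \frac{419801}{139620} = - \frac{564327023310}{2801312} - \frac{419801}{139620} = \left(-564327023310\right) \frac{1}{2801312} - \frac{419801}{139620} = - \frac{282163511655}{1400656} - \frac{419801}{139620} = - \frac{9849064373515139}{48889897680}$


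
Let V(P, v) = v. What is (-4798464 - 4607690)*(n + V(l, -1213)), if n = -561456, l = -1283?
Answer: 5292551265026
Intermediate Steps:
(-4798464 - 4607690)*(n + V(l, -1213)) = (-4798464 - 4607690)*(-561456 - 1213) = -9406154*(-562669) = 5292551265026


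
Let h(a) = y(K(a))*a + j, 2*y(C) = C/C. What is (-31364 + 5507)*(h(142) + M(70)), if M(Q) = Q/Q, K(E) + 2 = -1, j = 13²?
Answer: -6231537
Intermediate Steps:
j = 169
K(E) = -3 (K(E) = -2 - 1 = -3)
M(Q) = 1
y(C) = ½ (y(C) = (C/C)/2 = (½)*1 = ½)
h(a) = 169 + a/2 (h(a) = a/2 + 169 = 169 + a/2)
(-31364 + 5507)*(h(142) + M(70)) = (-31364 + 5507)*((169 + (½)*142) + 1) = -25857*((169 + 71) + 1) = -25857*(240 + 1) = -25857*241 = -6231537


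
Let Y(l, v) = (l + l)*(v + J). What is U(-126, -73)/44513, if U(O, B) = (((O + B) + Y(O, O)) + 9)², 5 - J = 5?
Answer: 996159844/44513 ≈ 22379.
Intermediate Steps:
J = 0 (J = 5 - 1*5 = 5 - 5 = 0)
Y(l, v) = 2*l*v (Y(l, v) = (l + l)*(v + 0) = (2*l)*v = 2*l*v)
U(O, B) = (9 + B + O + 2*O²)² (U(O, B) = (((O + B) + 2*O*O) + 9)² = (((B + O) + 2*O²) + 9)² = ((B + O + 2*O²) + 9)² = (9 + B + O + 2*O²)²)
U(-126, -73)/44513 = (9 - 73 - 126 + 2*(-126)²)²/44513 = (9 - 73 - 126 + 2*15876)²*(1/44513) = (9 - 73 - 126 + 31752)²*(1/44513) = 31562²*(1/44513) = 996159844*(1/44513) = 996159844/44513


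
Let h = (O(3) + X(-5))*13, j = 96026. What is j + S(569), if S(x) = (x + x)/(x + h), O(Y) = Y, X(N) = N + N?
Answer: 22950783/239 ≈ 96028.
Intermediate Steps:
X(N) = 2*N
h = -91 (h = (3 + 2*(-5))*13 = (3 - 10)*13 = -7*13 = -91)
S(x) = 2*x/(-91 + x) (S(x) = (x + x)/(x - 91) = (2*x)/(-91 + x) = 2*x/(-91 + x))
j + S(569) = 96026 + 2*569/(-91 + 569) = 96026 + 2*569/478 = 96026 + 2*569*(1/478) = 96026 + 569/239 = 22950783/239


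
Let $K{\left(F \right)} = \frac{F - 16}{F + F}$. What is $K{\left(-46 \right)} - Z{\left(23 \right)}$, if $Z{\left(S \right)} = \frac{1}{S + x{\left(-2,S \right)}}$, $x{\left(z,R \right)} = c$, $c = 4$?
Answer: $\frac{791}{1242} \approx 0.63688$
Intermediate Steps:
$x{\left(z,R \right)} = 4$
$Z{\left(S \right)} = \frac{1}{4 + S}$ ($Z{\left(S \right)} = \frac{1}{S + 4} = \frac{1}{4 + S}$)
$K{\left(F \right)} = \frac{-16 + F}{2 F}$
$K{\left(-46 \right)} - Z{\left(23 \right)} = \frac{-16 - 46}{2 \left(-46\right)} - \frac{1}{4 + 23} = \frac{1}{2} \left(- \frac{1}{46}\right) \left(-62\right) - \frac{1}{27} = \frac{31}{46} - \frac{1}{27} = \frac{791}{1242}$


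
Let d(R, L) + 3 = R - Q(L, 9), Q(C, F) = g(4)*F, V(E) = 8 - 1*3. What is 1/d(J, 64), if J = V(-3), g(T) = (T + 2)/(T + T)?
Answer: -4/19 ≈ -0.21053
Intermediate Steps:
g(T) = (2 + T)/(2*T) (g(T) = (2 + T)/((2*T)) = (2 + T)*(1/(2*T)) = (2 + T)/(2*T))
V(E) = 5 (V(E) = 8 - 3 = 5)
Q(C, F) = 3*F/4 (Q(C, F) = ((½)*(2 + 4)/4)*F = ((½)*(¼)*6)*F = 3*F/4)
J = 5
d(R, L) = -39/4 + R (d(R, L) = -3 + (R - 3*9/4) = -3 + (R - 1*27/4) = -3 + (R - 27/4) = -3 + (-27/4 + R) = -39/4 + R)
1/d(J, 64) = 1/(-39/4 + 5) = 1/(-19/4) = -4/19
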